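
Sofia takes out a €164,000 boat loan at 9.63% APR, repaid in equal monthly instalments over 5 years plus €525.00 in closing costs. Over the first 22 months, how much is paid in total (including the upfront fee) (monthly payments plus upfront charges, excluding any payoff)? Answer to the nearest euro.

Monthly rate = 9.63%/12 = 0.0080250; payment = 164,000 × 0.0080250 / (1 − (1+0.0080250)^−60) = €3,454.73.
Total outlay = 22 × €3,454.73 + €525.00 = €76,529.06.

€76,529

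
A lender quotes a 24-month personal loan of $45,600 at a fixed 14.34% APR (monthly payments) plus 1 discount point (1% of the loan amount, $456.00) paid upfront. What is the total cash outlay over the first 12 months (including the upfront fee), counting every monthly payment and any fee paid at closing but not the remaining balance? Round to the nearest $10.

$26,820

At 14.34% the monthly rate is 0.0119500, so the payment is 45,600 × 0.0119500 / (1 − 1.0119500^−24) = $2,196.72.
Total outlay = 12 × $2,196.72 + $456.00 = $26,816.64.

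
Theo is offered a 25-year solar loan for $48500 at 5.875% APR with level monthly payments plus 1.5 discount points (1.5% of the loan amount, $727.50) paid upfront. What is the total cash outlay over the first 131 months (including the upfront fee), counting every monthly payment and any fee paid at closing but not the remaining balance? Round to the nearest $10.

At 5.875% the monthly rate is 0.0048958, so the payment is 48,500 × 0.0048958 / (1 − 1.0048958^−300) = $308.79.
Total outlay = 131 × $308.79 + $727.50 = $41,178.99.

$41,180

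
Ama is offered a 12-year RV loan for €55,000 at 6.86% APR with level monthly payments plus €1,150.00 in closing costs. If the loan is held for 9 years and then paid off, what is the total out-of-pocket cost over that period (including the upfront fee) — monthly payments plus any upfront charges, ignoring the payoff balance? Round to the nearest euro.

€61,793

Monthly rate = 6.86%/12 = 0.0057167; payment = 55,000 × 0.0057167 / (1 − (1+0.0057167)^−144) = €561.51.
Total outlay = 108 × €561.51 + €1,150.00 = €61,793.08.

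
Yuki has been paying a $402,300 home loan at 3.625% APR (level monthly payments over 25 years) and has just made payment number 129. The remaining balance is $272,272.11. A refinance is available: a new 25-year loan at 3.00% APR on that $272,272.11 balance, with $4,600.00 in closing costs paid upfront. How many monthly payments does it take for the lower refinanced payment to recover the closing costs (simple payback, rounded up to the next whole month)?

7 months

Current payment = 402,300 × 3.625%/12 / (1 − (1+0.0030208)^−300) = $2,041.08.
Refinanced payment = 272,272.11 × 0.0025000 / (1 − (1+0.0025000)^−300) = $1,291.15.
Monthly savings = $2,041.08 − $1,291.15 = $749.93.
Break-even = $4,600.00 / $749.93 = 6.13 → 7 months.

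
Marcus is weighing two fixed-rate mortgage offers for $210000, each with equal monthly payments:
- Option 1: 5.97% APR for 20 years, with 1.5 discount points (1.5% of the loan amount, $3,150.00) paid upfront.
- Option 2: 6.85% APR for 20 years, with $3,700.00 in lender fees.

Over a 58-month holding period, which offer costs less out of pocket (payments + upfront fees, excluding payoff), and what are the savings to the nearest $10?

Option 1 by $6,840

Option 1: at 5.97% the monthly rate is 0.0049750, so the payment is 210,000 × 0.0049750 / (1 − 1.0049750^−240) = $1,500.87.
Option 2: monthly rate = 6.85%/12 = 0.0057083; payment = 210,000 × 0.0057083 / (1 − (1+0.0057083)^−240) = $1,609.27.
Over 58 months: Option 1 costs 58 × $1,500.87 + $3,150.00 = $90,200.46; Option 2 costs 58 × $1,609.27 + $3,700.00 = $97,037.66.
Option 1 is cheaper by $97,037.66 − $90,200.46 = $6,837.20.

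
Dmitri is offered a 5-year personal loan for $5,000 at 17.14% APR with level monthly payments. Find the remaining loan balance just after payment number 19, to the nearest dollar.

$3,848

With monthly rate i = 17.14%/12 = 0.0142833, the balance after k of n payments is P · [(1+i)^n − (1+i)^k] / [(1+i)^n − 1].
(1+0.0142833)^60 = 2.34184072 and (1+0.0142833)^19 = 1.30926180, so the balance is 5,000 × (2.34184072 − 1.30926180) / (2.34184072 − 1) = $3,847.62.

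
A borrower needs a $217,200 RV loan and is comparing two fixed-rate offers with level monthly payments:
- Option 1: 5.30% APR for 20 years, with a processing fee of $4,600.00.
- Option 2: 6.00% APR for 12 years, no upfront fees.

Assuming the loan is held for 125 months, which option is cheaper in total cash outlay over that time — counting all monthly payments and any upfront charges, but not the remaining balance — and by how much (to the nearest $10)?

Option 1 by $76,640

Option 1: monthly rate = 5.3%/12 = 0.0044167; payment = 217,200 × 0.0044167 / (1 − (1+0.0044167)^−240) = $1,469.66.
Option 2: at 6.00% the monthly rate is 0.0050000, so the payment is 217,200 × 0.0050000 / (1 − 1.0050000^−144) = $2,119.55.
Over 125 months: Option 1 costs 125 × $1,469.66 + $4,600.00 = $188,307.50; Option 2 costs 125 × $2,119.55 = $264,943.75.
Option 1 is cheaper by $264,943.75 − $188,307.50 = $76,636.25.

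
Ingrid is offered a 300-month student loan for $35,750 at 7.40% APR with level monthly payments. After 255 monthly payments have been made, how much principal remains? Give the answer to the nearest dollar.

With monthly rate i = 7.4%/12 = 0.0061667, the balance after k of n payments is P · [(1+i)^n − (1+i)^k] / [(1+i)^n − 1].
(1+0.0061667)^300 = 6.32379293 and (1+0.0061667)^255 = 4.79546797, so the balance is 35,750 × (6.32379293 − 4.79546797) / (6.32379293 − 1) = $10,262.91.

$10,263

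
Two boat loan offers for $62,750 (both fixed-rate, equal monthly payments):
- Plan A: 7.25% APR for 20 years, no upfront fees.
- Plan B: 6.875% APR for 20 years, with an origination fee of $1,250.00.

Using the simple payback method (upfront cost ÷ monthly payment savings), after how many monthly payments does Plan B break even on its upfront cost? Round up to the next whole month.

89 months

Plan A: at 7.25% the monthly rate is 0.0060417, so the payment is 62,750 × 0.0060417 / (1 − 1.0060417^−240) = $495.96.
Plan B: monthly rate = 6.875%/12 = 0.0057292; payment = 62,750 × 0.0057292 / (1 − (1+0.0057292)^−240) = $481.80.
Monthly savings = $495.96 − $481.80 = $14.16.
Break-even = $1,250.00 / $14.16 = 88.28 → 89 months.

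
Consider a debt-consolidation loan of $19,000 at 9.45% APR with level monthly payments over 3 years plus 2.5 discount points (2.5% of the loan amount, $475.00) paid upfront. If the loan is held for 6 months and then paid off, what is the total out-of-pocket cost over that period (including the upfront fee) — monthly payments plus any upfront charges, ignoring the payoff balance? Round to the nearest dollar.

$4,124

Monthly rate = 9.45%/12 = 0.0078750; payment = 19,000 × 0.0078750 / (1 − (1+0.0078750)^−36) = $608.18.
Total outlay = 6 × $608.18 + $475.00 = $4,124.08.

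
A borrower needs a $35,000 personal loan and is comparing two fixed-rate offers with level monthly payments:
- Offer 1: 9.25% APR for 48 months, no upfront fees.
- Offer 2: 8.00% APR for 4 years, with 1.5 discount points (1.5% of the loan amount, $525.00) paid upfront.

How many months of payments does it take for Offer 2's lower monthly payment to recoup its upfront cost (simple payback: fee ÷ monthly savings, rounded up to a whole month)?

Offer 1: monthly rate = 9.25%/12 = 0.0077083; payment = 35,000 × 0.0077083 / (1 − (1+0.0077083)^−48) = $875.14.
Offer 2: at 8.00% the monthly rate is 0.0066667, so the payment is 35,000 × 0.0066667 / (1 − 1.0066667^−48) = $854.45.
Monthly savings = $875.14 − $854.45 = $20.69.
Break-even = $525.00 / $20.69 = 25.37 → 26 months.

26 months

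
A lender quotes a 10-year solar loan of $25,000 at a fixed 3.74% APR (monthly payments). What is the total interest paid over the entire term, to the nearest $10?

$5,000

At 3.74% the monthly rate is 0.0031167, so the payment is 25,000 × 0.0031167 / (1 − 1.0031167^−120) = $250.04.
Total paid = 120 × $250.04 = $30,004.80; interest = $30,004.80 − $25,000 = $5,004.80.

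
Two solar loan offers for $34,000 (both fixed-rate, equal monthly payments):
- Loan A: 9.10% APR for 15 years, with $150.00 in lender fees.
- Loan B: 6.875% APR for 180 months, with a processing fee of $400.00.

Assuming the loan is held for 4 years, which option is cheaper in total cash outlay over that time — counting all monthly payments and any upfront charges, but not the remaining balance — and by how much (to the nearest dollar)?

Loan B by $1,845

Loan A: at 9.10% the monthly rate is 0.0075833, so the payment is 34,000 × 0.0075833 / (1 − 1.0075833^−180) = $346.88.
Loan B: monthly rate = 6.875%/12 = 0.0057292; payment = 34,000 × 0.0057292 / (1 − (1+0.0057292)^−180) = $303.23.
Over 48 months: Loan A costs 48 × $346.88 + $150.00 = $16,800.24; Loan B costs 48 × $303.23 + $400.00 = $14,955.04.
Loan B is cheaper by $16,800.24 − $14,955.04 = $1,845.20.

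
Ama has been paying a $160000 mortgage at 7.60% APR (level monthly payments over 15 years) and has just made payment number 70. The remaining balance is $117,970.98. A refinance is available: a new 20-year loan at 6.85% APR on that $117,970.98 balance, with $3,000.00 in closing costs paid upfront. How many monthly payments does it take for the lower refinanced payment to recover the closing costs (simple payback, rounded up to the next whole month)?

Current payment = 160,000 × 7.6%/12 / (1 − (1+0.0063333)^−180) = $1,492.33.
Refinanced payment = 117,970.98 × 0.0057083 / (1 − (1+0.0057083)^−240) = $904.04.
Monthly savings = $1,492.33 − $904.04 = $588.29.
Break-even = $3,000.00 / $588.29 = 5.10 → 6 months.

6 months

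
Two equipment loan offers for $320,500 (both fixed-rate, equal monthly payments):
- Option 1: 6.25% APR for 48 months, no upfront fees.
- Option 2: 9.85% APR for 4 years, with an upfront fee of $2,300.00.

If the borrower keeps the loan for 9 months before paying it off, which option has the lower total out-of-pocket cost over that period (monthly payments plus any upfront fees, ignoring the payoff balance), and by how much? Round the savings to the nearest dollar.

Option 1 by $7,177

Option 1: at 6.25% the monthly rate is 0.0052083, so the payment is 320,500 × 0.0052083 / (1 − 1.0052083^−48) = $7,563.74.
Option 2: at 9.85% the monthly rate is 0.0082083, so the payment is 320,500 × 0.0082083 / (1 − 1.0082083^−48) = $8,105.64.
Over 9 months: Option 1 costs 9 × $7,563.74 = $68,073.66; Option 2 costs 9 × $8,105.64 + $2,300.00 = $75,250.76.
Option 1 is cheaper by $75,250.76 − $68,073.66 = $7,177.10.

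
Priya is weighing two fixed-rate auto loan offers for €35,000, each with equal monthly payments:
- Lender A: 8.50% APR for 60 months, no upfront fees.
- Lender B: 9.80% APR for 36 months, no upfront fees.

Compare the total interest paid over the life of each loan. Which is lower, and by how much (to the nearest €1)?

Lender A: at 8.50% the monthly rate is 0.0070833, so the payment is 35,000 × 0.0070833 / (1 − 1.0070833^−60) = €718.08.
Total interest on Lender A = 60 × €718.08 − €35,000 = €8,084.80.
Lender B: at 9.80% the monthly rate is 0.0081667, so the payment is 35,000 × 0.0081667 / (1 − 1.0081667^−36) = €1,126.07.
Total interest on Lender B = 36 × €1,126.07 − €35,000 = €5,538.52.
Lender B is lower by €2,546.28.

Lender B by €2,546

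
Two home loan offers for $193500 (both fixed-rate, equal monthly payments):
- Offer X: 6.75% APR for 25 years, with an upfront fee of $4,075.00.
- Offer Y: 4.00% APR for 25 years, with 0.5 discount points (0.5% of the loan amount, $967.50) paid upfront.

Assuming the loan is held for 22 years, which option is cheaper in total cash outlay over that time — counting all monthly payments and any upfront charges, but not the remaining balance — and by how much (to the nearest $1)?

Offer X: monthly rate = 6.75%/12 = 0.0056250; payment = 193,500 × 0.0056250 / (1 − (1+0.0056250)^−300) = $1,336.91.
Offer Y: monthly rate = 4%/12 = 0.0033333; payment = 193,500 × 0.0033333 / (1 − (1+0.0033333)^−300) = $1,021.36.
Over 264 months: Offer X costs 264 × $1,336.91 + $4,075.00 = $357,019.24; Offer Y costs 264 × $1,021.36 + $967.50 = $270,606.54.
Offer Y is cheaper by $357,019.24 − $270,606.54 = $86,412.70.

Offer Y by $86,413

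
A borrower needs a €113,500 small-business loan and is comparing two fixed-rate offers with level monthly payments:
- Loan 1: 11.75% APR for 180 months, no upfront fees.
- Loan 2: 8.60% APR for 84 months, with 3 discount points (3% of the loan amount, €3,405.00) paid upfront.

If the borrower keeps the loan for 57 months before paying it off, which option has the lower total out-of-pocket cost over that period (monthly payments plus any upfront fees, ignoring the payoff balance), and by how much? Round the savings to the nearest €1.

Loan 1: monthly rate = 11.75%/12 = 0.0097917; payment = 113,500 × 0.0097917 / (1 − (1+0.0097917)^−180) = €1,343.99.
Loan 2: monthly rate = 8.6%/12 = 0.0071667; payment = 113,500 × 0.0071667 / (1 − (1+0.0071667)^−84) = €1,803.15.
Over 57 months: Loan 1 costs 57 × €1,343.99 = €76,607.43; Loan 2 costs 57 × €1,803.15 + €3,405.00 = €106,184.55.
Loan 1 is cheaper by €106,184.55 − €76,607.43 = €29,577.12.

Loan 1 by €29,577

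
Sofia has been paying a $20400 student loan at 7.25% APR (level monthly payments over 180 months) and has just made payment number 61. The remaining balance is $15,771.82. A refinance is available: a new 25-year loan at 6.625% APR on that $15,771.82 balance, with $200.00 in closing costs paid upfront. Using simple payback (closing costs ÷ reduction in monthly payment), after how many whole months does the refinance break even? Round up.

3 months

Current payment = 20,400 × 7.25%/12 / (1 − (1+0.0060417)^−180) = $186.22.
Refinanced payment = 15,771.82 × 0.0055208 / (1 − (1+0.0055208)^−300) = $107.73.
Monthly savings = $186.22 − $107.73 = $78.49.
Break-even = $200.00 / $78.49 = 2.55 → 3 months.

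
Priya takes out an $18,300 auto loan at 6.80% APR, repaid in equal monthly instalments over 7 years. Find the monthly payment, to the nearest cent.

$274.41

At 6.80% the monthly rate is 0.0056667, so the payment is 18,300 × 0.0056667 / (1 − 1.0056667^−84) = $274.41.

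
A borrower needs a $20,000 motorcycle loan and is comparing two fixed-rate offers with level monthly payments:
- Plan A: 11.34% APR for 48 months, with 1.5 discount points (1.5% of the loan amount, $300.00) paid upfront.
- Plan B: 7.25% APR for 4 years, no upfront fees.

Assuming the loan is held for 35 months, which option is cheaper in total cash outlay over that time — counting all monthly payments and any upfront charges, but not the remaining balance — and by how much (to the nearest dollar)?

Plan B by $1,664

Plan A: at 11.34% the monthly rate is 0.0094500, so the payment is 20,000 × 0.0094500 / (1 − 1.0094500^−48) = $520.22.
Plan B: at 7.25% the monthly rate is 0.0060417, so the payment is 20,000 × 0.0060417 / (1 − 1.0060417^−48) = $481.25.
Over 35 months: Plan A costs 35 × $520.22 + $300.00 = $18,507.70; Plan B costs 35 × $481.25 = $16,843.75.
Plan B is cheaper by $18,507.70 − $16,843.75 = $1,663.95.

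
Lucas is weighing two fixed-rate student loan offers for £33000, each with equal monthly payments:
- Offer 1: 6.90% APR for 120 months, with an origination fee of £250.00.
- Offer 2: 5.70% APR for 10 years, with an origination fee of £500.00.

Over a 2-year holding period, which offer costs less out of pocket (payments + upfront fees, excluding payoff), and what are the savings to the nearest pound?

Offer 1: monthly rate = 6.9%/12 = 0.0057500; payment = 33,000 × 0.0057500 / (1 − (1+0.0057500)^−120) = £381.46.
Offer 2: at 5.70% the monthly rate is 0.0047500, so the payment is 33,000 × 0.0047500 / (1 − 1.0047500^−120) = £361.42.
Over 24 months: Offer 1 costs 24 × £381.46 + £250.00 = £9,405.04; Offer 2 costs 24 × £361.42 + £500.00 = £9,174.08.
Offer 2 is cheaper by £9,405.04 − £9,174.08 = £230.96.

Offer 2 by £231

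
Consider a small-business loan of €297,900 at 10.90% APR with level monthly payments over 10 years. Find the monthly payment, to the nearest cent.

At 10.90% the monthly rate is 0.0090833, so the payment is 297,900 × 0.0090833 / (1 − 1.0090833^−120) = €4,086.73.

€4,086.73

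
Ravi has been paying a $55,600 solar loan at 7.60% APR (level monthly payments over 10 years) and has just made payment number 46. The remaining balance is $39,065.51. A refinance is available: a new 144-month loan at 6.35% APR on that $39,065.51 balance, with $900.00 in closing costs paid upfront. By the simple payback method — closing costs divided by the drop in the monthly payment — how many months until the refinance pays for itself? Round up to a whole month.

4 months

Current payment = 55,600 × 7.6%/12 / (1 − (1+0.0063333)^−120) = $662.89.
Refinanced payment = 39,065.51 × 0.0052917 / (1 − (1+0.0052917)^−144) = $388.33.
Monthly savings = $662.89 − $388.33 = $274.56.
Break-even = $900.00 / $274.56 = 3.28 → 4 months.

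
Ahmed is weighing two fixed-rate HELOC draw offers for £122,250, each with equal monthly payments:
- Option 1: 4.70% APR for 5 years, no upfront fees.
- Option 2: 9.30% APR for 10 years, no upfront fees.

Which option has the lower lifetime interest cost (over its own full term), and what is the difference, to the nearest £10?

Option 1 by £50,810

Option 1: monthly rate = 4.7%/12 = 0.0039167; payment = 122,250 × 0.0039167 / (1 − (1+0.0039167)^−60) = £2,290.24.
Total interest on Option 1 = 60 × £2,290.24 − £122,250 = £15,164.40.
Option 2: monthly rate = 9.3%/12 = 0.0077500; payment = 122,250 × 0.0077500 / (1 − (1+0.0077500)^−120) = £1,568.53.
Total interest on Option 2 = 120 × £1,568.53 − £122,250 = £65,973.60.
Option 1 is lower by £50,809.20.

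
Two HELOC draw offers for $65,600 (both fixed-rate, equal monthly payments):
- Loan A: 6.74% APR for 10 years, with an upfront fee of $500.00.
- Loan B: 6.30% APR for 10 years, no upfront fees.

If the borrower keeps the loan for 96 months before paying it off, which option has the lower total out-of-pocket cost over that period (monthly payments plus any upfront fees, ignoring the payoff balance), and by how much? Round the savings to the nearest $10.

Loan A: monthly rate = 6.74%/12 = 0.0056167; payment = 65,600 × 0.0056167 / (1 − (1+0.0056167)^−120) = $752.91.
Loan B: at 6.30% the monthly rate is 0.0052500, so the payment is 65,600 × 0.0052500 / (1 − 1.0052500^−120) = $738.22.
Over 96 months: Loan A costs 96 × $752.91 + $500.00 = $72,779.36; Loan B costs 96 × $738.22 = $70,869.12.
Loan B is cheaper by $72,779.36 − $70,869.12 = $1,910.24.

Loan B by $1,910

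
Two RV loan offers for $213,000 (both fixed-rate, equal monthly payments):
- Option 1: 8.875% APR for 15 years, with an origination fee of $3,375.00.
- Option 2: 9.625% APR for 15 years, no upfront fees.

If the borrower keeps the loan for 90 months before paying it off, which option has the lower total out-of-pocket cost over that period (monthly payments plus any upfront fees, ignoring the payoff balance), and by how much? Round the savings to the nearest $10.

Option 1: at 8.875% the monthly rate is 0.0073958, so the payment is 213,000 × 0.0073958 / (1 − 1.0073958^−180) = $2,144.58.
Option 2: at 9.625% the monthly rate is 0.0080208, so the payment is 213,000 × 0.0080208 / (1 − 1.0080208^−180) = $2,240.29.
Over 90 months: Option 1 costs 90 × $2,144.58 + $3,375.00 = $196,387.20; Option 2 costs 90 × $2,240.29 = $201,626.10.
Option 1 is cheaper by $201,626.10 − $196,387.20 = $5,238.90.

Option 1 by $5,240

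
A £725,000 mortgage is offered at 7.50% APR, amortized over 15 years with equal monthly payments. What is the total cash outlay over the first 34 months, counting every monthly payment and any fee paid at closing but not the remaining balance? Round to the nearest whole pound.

At 7.50% the monthly rate is 0.0062500, so the payment is 725,000 × 0.0062500 / (1 − 1.0062500^−180) = £6,720.84.
Total outlay = 34 × £6,720.84 = £228,508.56.

£228,509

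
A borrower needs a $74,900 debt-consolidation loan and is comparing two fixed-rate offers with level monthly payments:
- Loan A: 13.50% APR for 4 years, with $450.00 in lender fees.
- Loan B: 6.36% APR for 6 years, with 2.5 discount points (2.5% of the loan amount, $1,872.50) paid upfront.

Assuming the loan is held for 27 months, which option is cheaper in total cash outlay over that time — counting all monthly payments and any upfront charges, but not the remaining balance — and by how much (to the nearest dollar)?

Loan B by $19,474

Loan A: at 13.50% the monthly rate is 0.0112500, so the payment is 74,900 × 0.0112500 / (1 − 1.0112500^−48) = $2,028.02.
Loan B: at 6.36% the monthly rate is 0.0053000, so the payment is 74,900 × 0.0053000 / (1 − 1.0053000^−72) = $1,254.08.
Over 27 months: Loan A costs 27 × $2,028.02 + $450.00 = $55,206.54; Loan B costs 27 × $1,254.08 + $1,872.50 = $35,732.66.
Loan B is cheaper by $55,206.54 − $35,732.66 = $19,473.88.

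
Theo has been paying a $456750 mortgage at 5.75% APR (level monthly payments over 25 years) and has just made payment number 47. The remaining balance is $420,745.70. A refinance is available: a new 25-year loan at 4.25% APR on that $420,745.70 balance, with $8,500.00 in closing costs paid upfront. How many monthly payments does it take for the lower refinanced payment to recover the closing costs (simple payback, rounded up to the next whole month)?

15 months

Current payment = 456,750 × 5.75%/12 / (1 − (1+0.0047917)^−300) = $2,873.44.
Refinanced payment = 420,745.70 × 0.0035417 / (1 − (1+0.0035417)^−300) = $2,279.34.
Monthly savings = $2,873.44 − $2,279.34 = $594.10.
Break-even = $8,500.00 / $594.10 = 14.31 → 15 months.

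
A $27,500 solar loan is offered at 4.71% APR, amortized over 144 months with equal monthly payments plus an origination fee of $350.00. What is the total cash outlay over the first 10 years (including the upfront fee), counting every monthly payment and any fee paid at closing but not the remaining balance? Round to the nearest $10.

$30,390

At 4.71% the monthly rate is 0.0039250, so the payment is 27,500 × 0.0039250 / (1 − 1.0039250^−144) = $250.36.
Total outlay = 120 × $250.36 + $350.00 = $30,393.20.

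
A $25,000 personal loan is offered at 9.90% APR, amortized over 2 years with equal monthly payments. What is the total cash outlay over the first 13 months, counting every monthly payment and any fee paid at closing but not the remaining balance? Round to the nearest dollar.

Monthly rate = 9.9%/12 = 0.0082500; payment = 25,000 × 0.0082500 / (1 − (1+0.0082500)^−24) = $1,152.47.
Total outlay = 13 × $1,152.47 = $14,982.11.

$14,982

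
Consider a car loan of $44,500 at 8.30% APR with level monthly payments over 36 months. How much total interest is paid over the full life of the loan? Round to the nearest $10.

$5,920

At 8.30% the monthly rate is 0.0069167, so the payment is 44,500 × 0.0069167 / (1 − 1.0069167^−36) = $1,400.64.
Total paid = 36 × $1,400.64 = $50,423.04; interest = $50,423.04 − $44,500 = $5,923.04.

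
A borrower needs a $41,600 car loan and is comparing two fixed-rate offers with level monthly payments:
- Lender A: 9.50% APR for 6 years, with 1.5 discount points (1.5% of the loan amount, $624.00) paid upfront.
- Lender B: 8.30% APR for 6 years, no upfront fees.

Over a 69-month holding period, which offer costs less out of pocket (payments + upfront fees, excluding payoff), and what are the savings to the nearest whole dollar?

Lender A: monthly rate = 9.5%/12 = 0.0079167; payment = 41,600 × 0.0079167 / (1 − (1+0.0079167)^−72) = $760.23.
Lender B: monthly rate = 8.3%/12 = 0.0069167; payment = 41,600 × 0.0069167 / (1 − (1+0.0069167)^−72) = $735.49.
Over 69 months: Lender A costs 69 × $760.23 + $624.00 = $53,079.87; Lender B costs 69 × $735.49 = $50,748.81.
Lender B is cheaper by $53,079.87 − $50,748.81 = $2,331.06.

Lender B by $2,331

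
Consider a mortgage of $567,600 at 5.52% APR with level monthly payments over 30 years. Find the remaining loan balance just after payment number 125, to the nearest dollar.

$463,351

With monthly rate i = 5.52%/12 = 0.0046000, the balance after k of n payments is P · [(1+i)^n − (1+i)^k] / [(1+i)^n − 1].
(1+0.0046000)^360 = 5.21846261 and (1+0.0046000)^125 = 1.77478900, so the balance is 567,600 × (5.21846261 − 1.77478900) / (5.21846261 − 1) = $463,351.06.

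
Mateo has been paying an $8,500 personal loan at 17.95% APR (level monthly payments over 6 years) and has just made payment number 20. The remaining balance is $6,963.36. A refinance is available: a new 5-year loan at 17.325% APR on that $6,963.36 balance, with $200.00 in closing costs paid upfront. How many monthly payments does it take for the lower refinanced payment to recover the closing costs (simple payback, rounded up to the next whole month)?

11 months

Current payment = 8,500 × 17.95%/12 / (1 − (1+0.0149583)^−72) = $193.63.
Refinanced payment = 6,963.36 × 0.0144375 / (1 − (1+0.0144375)^−60) = $174.28.
Monthly savings = $193.63 − $174.28 = $19.35.
Break-even = $200.00 / $19.35 = 10.34 → 11 months.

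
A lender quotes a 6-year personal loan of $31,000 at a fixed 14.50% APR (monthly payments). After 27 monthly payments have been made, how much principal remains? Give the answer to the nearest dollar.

With monthly rate i = 14.5%/12 = 0.0120833, the balance after k of n payments is P · [(1+i)^n − (1+i)^k] / [(1+i)^n − 1].
(1+0.0120833)^72 = 2.37449721 and (1+0.0120833)^27 = 1.38305475, so the balance is 31,000 × (2.37449721 − 1.38305475) / (2.37449721 − 1) = $22,360.70.

$22,361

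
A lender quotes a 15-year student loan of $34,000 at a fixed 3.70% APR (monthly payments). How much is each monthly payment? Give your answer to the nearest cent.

$246.41

At 3.70% the monthly rate is 0.0030833, so the payment is 34,000 × 0.0030833 / (1 − 1.0030833^−180) = $246.41.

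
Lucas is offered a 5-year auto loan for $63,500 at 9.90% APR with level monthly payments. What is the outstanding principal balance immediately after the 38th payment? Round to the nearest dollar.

With monthly rate i = 9.9%/12 = 0.0082500, the balance after k of n payments is P · [(1+i)^n − (1+i)^k] / [(1+i)^n − 1].
(1+0.0082500)^60 = 1.63717024 and (1+0.0082500)^38 = 1.36644692, so the balance is 63,500 × (1.63717024 − 1.36644692) / (1.63717024 − 1) = $26,980.12.

$26,980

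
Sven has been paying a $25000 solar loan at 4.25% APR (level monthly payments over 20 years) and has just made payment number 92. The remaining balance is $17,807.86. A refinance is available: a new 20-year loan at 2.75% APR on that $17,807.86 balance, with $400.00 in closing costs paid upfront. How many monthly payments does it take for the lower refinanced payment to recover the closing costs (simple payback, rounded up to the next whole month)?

7 months

Current payment = 25,000 × 4.25%/12 / (1 − (1+0.0035417)^−240) = $154.81.
Refinanced payment = 17,807.86 × 0.0022917 / (1 − (1+0.0022917)^−240) = $96.55.
Monthly savings = $154.81 − $96.55 = $58.26.
Break-even = $400.00 / $58.26 = 6.87 → 7 months.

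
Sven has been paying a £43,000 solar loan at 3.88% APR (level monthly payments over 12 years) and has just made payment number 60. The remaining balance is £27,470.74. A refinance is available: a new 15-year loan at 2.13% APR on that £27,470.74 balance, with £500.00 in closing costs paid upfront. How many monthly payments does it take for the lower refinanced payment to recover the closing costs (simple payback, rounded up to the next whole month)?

3 months

Current payment = 43,000 × 3.88%/12 / (1 − (1+0.0032333)^−144) = £373.98.
Refinanced payment = 27,470.74 × 0.0017750 / (1 − (1+0.0017750)^−180) = £178.43.
Monthly savings = £373.98 − £178.43 = £195.55.
Break-even = £500.00 / £195.55 = 2.56 → 3 months.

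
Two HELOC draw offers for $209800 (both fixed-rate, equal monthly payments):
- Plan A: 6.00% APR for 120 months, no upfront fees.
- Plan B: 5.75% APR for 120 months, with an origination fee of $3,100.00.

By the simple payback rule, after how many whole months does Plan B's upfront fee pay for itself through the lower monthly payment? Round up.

Plan A: monthly rate = 6%/12 = 0.0050000; payment = 209,800 × 0.0050000 / (1 − (1+0.0050000)^−120) = $2,329.21.
Plan B: monthly rate = 5.75%/12 = 0.0047917; payment = 209,800 × 0.0047917 / (1 − (1+0.0047917)^−120) = $2,302.96.
Monthly savings = $2,329.21 − $2,302.96 = $26.25.
Break-even = $3,100.00 / $26.25 = 118.10 → 119 months.

119 months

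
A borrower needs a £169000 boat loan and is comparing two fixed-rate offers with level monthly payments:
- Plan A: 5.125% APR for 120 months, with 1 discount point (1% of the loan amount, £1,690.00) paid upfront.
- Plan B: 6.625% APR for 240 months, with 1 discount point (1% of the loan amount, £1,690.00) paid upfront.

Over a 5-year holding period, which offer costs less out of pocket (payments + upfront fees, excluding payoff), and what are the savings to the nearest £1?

Plan B by £31,822

Plan A: monthly rate = 5.125%/12 = 0.0042708; payment = 169,000 × 0.0042708 / (1 − (1+0.0042708)^−120) = £1,802.85.
Plan B: at 6.625% the monthly rate is 0.0055208, so the payment is 169,000 × 0.0055208 / (1 − 1.0055208^−240) = £1,272.49.
Over 60 months: Plan A costs 60 × £1,802.85 + £1,690.00 = £109,861.00; Plan B costs 60 × £1,272.49 + £1,690.00 = £78,039.40.
Plan B is cheaper by £109,861.00 − £78,039.40 = £31,821.60.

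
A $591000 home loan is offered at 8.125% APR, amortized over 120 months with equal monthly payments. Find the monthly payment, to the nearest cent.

Monthly rate = 8.125%/12 = 0.0067708; payment = 591,000 × 0.0067708 / (1 − (1+0.0067708)^−120) = $7,209.56.

$7,209.56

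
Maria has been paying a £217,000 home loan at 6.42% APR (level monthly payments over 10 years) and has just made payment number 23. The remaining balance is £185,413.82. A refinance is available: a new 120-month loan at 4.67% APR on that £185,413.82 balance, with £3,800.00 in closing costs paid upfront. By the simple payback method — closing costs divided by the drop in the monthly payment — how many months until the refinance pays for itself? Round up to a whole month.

8 months

Current payment = 217,000 × 6.42%/12 / (1 − (1+0.0053500)^−120) = £2,455.17.
Refinanced payment = 185,413.82 × 0.0038917 / (1 − (1+0.0038917)^−120) = £1,936.83.
Monthly savings = £2,455.17 − £1,936.83 = £518.34.
Break-even = £3,800.00 / £518.34 = 7.33 → 8 months.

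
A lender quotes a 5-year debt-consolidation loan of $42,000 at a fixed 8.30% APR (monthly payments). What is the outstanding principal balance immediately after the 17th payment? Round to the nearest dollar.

$31,806

With monthly rate i = 8.3%/12 = 0.0069167, the balance after k of n payments is P · [(1+i)^n − (1+i)^k] / [(1+i)^n − 1].
(1+0.0069167)^60 = 1.51220882 and (1+0.0069167)^17 = 1.12432017, so the balance is 42,000 × (1.51220882 − 1.12432017) / (1.51220882 − 1) = $31,806.02.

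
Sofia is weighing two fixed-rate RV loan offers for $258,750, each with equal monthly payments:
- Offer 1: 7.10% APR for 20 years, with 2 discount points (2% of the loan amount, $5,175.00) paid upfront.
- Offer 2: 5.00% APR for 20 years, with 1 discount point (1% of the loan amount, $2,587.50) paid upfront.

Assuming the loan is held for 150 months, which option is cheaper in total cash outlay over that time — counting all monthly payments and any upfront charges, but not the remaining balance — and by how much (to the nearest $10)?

Offer 1: at 7.10% the monthly rate is 0.0059167, so the payment is 258,750 × 0.0059167 / (1 − 1.0059167^−240) = $2,021.65.
Offer 2: monthly rate = 5%/12 = 0.0041667; payment = 258,750 × 0.0041667 / (1 − (1+0.0041667)^−240) = $1,707.64.
Over 150 months: Offer 1 costs 150 × $2,021.65 + $5,175.00 = $308,422.50; Offer 2 costs 150 × $1,707.64 + $2,587.50 = $258,733.50.
Offer 2 is cheaper by $308,422.50 − $258,733.50 = $49,689.00.

Offer 2 by $49,690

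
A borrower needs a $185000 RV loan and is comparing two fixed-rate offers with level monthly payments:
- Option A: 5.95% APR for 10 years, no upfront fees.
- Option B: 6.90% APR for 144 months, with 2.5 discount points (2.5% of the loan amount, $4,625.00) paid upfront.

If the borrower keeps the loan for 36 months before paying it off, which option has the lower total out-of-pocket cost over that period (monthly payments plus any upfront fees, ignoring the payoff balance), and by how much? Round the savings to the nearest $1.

Option A: at 5.95% the monthly rate is 0.0049583, so the payment is 185,000 × 0.0049583 / (1 − 1.0049583^−120) = $2,049.24.
Option B: at 6.90% the monthly rate is 0.0057500, so the payment is 185,000 × 0.0057500 / (1 − 1.0057500^−144) = $1,892.66.
Over 36 months: Option A costs 36 × $2,049.24 = $73,772.64; Option B costs 36 × $1,892.66 + $4,625.00 = $72,760.76.
Option B is cheaper by $73,772.64 − $72,760.76 = $1,011.88.

Option B by $1,012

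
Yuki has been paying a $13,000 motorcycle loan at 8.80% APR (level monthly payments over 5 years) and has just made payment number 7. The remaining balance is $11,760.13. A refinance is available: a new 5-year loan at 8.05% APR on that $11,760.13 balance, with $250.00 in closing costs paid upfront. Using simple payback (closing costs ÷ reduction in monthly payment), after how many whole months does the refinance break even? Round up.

Current payment = 13,000 × 8.8%/12 / (1 − (1+0.0073333)^−60) = $268.60.
Refinanced payment = 11,760.13 × 0.0067083 / (1 − (1+0.0067083)^−60) = $238.73.
Monthly savings = $268.60 − $238.73 = $29.87.
Break-even = $250.00 / $29.87 = 8.37 → 9 months.

9 months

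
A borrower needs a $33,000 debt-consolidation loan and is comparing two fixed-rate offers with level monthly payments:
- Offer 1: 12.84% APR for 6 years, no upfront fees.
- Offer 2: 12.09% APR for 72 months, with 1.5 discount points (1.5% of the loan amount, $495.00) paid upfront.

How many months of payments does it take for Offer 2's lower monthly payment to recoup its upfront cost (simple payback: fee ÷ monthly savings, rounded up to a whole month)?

Offer 1: monthly rate = 12.84%/12 = 0.0107000; payment = 33,000 × 0.0107000 / (1 − (1+0.0107000)^−72) = $659.66.
Offer 2: at 12.09% the monthly rate is 0.0100750, so the payment is 33,000 × 0.0100750 / (1 − 1.0100750^−72) = $646.70.
Monthly savings = $659.66 − $646.70 = $12.96.
Break-even = $495.00 / $12.96 = 38.19 → 39 months.

39 months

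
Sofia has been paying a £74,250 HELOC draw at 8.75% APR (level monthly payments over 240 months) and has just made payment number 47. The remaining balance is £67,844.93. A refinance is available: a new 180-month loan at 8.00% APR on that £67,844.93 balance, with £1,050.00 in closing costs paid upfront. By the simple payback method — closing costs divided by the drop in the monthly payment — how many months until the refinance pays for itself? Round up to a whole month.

135 months

Current payment = 74,250 × 8.75%/12 / (1 − (1+0.0072917)^−240) = £656.16.
Refinanced payment = 67,844.93 × 0.0066667 / (1 − (1+0.0066667)^−180) = £648.36.
Monthly savings = £656.16 − £648.36 = £7.80.
Break-even = £1,050.00 / £7.80 = 134.62 → 135 months.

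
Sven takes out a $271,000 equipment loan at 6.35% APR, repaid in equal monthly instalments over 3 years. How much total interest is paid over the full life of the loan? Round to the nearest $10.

$27,350

Monthly rate = 6.35%/12 = 0.0052917; payment = 271,000 × 0.0052917 / (1 − (1+0.0052917)^−36) = $8,287.39.
Total paid = 36 × $8,287.39 = $298,346.04; interest = $298,346.04 − $271,000 = $27,346.04.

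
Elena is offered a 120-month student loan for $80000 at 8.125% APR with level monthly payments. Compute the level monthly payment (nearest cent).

At 8.125% the monthly rate is 0.0067708, so the payment is 80,000 × 0.0067708 / (1 − 1.0067708^−120) = $975.91.

$975.91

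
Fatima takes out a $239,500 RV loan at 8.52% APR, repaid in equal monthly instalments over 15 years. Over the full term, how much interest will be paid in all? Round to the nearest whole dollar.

$185,527

Monthly rate = 8.52%/12 = 0.0071000; payment = 239,500 × 0.0071000 / (1 − (1+0.0071000)^−180) = $2,361.26.
Total paid = 180 × $2,361.26 = $425,026.80; interest = $425,026.80 − $239,500 = $185,526.80.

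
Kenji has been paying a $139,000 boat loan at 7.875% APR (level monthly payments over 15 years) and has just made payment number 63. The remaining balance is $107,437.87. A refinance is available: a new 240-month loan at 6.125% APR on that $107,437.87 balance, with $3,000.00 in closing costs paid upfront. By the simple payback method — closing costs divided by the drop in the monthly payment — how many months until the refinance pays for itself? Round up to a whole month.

Current payment = 139,000 × 7.875%/12 / (1 − (1+0.0065625)^−180) = $1,318.35.
Refinanced payment = 107,437.87 × 0.0051042 / (1 − (1+0.0051042)^−240) = $777.49.
Monthly savings = $1,318.35 − $777.49 = $540.86.
Break-even = $3,000.00 / $540.86 = 5.55 → 6 months.

6 months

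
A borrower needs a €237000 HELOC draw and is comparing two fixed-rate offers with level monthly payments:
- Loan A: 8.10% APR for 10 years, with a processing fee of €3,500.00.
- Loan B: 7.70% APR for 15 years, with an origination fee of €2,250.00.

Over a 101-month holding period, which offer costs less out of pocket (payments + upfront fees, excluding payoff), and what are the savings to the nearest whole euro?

Loan A: monthly rate = 8.1%/12 = 0.0067500; payment = 237,000 × 0.0067500 / (1 − (1+0.0067500)^−120) = €2,888.00.
Loan B: at 7.70% the monthly rate is 0.0064167, so the payment is 237,000 × 0.0064167 / (1 − 1.0064167^−180) = €2,224.04.
Over 101 months: Loan A costs 101 × €2,888.00 + €3,500.00 = €295,188.00; Loan B costs 101 × €2,224.04 + €2,250.00 = €226,878.04.
Loan B is cheaper by €295,188.00 − €226,878.04 = €68,309.96.

Loan B by €68,310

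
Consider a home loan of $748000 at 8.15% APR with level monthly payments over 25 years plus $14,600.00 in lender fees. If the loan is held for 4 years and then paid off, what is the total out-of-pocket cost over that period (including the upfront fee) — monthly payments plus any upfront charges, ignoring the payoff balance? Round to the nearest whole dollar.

$295,290

Monthly rate = 8.15%/12 = 0.0067917; payment = 748,000 × 0.0067917 / (1 − (1+0.0067917)^−300) = $5,847.71.
Total outlay = 48 × $5,847.71 + $14,600.00 = $295,290.08.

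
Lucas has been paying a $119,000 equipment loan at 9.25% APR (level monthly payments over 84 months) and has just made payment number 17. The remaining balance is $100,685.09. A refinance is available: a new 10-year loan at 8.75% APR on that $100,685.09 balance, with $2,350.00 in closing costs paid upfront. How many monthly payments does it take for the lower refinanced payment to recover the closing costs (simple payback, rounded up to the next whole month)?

4 months

Current payment = 119,000 × 9.25%/12 / (1 − (1+0.0077083)^−84) = $1,929.73.
Refinanced payment = 100,685.09 × 0.0072917 / (1 − (1+0.0072917)^−120) = $1,261.85.
Monthly savings = $1,929.73 − $1,261.85 = $667.88.
Break-even = $2,350.00 / $667.88 = 3.52 → 4 months.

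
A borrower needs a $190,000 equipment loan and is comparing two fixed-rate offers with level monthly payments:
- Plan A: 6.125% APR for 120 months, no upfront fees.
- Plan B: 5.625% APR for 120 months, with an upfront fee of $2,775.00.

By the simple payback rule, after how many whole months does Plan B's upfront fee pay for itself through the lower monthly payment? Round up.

59 months

Plan A: monthly rate = 6.125%/12 = 0.0051042; payment = 190,000 × 0.0051042 / (1 − (1+0.0051042)^−120) = $2,121.34.
Plan B: at 5.625% the monthly rate is 0.0046875, so the payment is 190,000 × 0.0046875 / (1 − 1.0046875^−120) = $2,073.79.
Monthly savings = $2,121.34 − $2,073.79 = $47.55.
Break-even = $2,775.00 / $47.55 = 58.36 → 59 months.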